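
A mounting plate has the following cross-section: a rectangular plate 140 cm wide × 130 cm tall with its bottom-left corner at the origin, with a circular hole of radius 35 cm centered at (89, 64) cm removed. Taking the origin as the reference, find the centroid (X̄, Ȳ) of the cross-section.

X̄ = 64.91 cm, Ȳ = 65.27 cm

plate: A = 140 × 130 = 18200.00, centroid at (70.00, 65.00).
hole: A = −π·35² = -3848.45, centroid at (89.00, 64.00).
ΣA = 14351.55 cm², ΣAX̄ = 931487.86 cm³, ΣAȲ = 936699.14 cm³.
X̄ = 931487.86/14351.55 = 64.91 cm; Ȳ = 936699.14/14351.55 = 65.27 cm.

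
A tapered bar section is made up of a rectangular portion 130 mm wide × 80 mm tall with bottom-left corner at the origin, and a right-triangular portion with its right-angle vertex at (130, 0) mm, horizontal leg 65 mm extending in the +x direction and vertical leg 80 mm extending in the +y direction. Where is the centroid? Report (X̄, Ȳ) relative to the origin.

X̄ = 82.33 mm, Ȳ = 37.33 mm

rectangular portion: A = 130 × 80 = 10400.00, centroid at (65.00, 40.00).
triangular portion: A = ½·65·80 = 2600.00, centroid at (151.67, 26.67).
ΣA = 13000.00 mm²
ΣAX̄ = (10400.00)(65.00) + (2600.00)(151.67) = 1070333.33 mm³
ΣAȲ = (10400.00)(40.00) + (2600.00)(26.67) = 485333.33 mm³
X̄ = 1070333.33 / 13000.00 = 82.33 mm
Ȳ = 485333.33 / 13000.00 = 37.33 mm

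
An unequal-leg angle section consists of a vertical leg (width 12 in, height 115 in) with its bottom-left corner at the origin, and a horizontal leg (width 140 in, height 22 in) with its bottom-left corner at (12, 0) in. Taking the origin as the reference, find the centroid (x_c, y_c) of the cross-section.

vertical leg: A = 12 × 115 = 1380.00, centroid at (6.00, 57.50).
horizontal leg: A = 140 × 22 = 3080.00, centroid at (82.00, 11.00).
ΣA = 4460.00 in²
ΣAx_c = (1380.00)(6.00) + (3080.00)(82.00) = 260840.00 in³
ΣAy_c = (1380.00)(57.50) + (3080.00)(11.00) = 113230.00 in³
x_c = 260840.00 / 4460.00 = 58.48 in
y_c = 113230.00 / 4460.00 = 25.39 in

x_c = 58.48 in, y_c = 25.39 in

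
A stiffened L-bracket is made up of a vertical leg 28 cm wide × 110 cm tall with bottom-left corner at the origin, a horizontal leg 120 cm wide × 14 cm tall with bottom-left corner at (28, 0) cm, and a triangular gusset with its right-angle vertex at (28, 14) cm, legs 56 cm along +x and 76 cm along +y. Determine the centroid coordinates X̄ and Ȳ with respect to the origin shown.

X̄ = 42.14 cm, Ȳ = 38.45 cm

Part | A | x̄ᵢ | ȳᵢ | A·x̄ᵢ | A·ȳᵢ
vertical leg | 3080.00 | 14.00 | 55.00 | 43120.00 | 169400.00
horizontal leg | 1680.00 | 88.00 | 7.00 | 147840.00 | 11760.00
gusset | 2128.00 | 46.67 | 39.33 | 99306.67 | 83701.33
Σ | 6888.00 |  |  | 290266.67 | 264861.33
X̄ = 290266.67 / 6888.00 = 42.14 cm
Ȳ = 264861.33 / 6888.00 = 38.45 cm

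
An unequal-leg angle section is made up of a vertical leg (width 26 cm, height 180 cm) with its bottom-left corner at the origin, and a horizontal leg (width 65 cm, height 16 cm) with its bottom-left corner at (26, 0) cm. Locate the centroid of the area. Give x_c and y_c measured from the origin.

x_c = 21.27 cm, y_c = 75.09 cm

Part | A | x̄ᵢ | ȳᵢ | A·x̄ᵢ | A·ȳᵢ
vertical leg | 4680.00 | 13.00 | 90.00 | 60840.00 | 421200.00
horizontal leg | 1040.00 | 58.50 | 8.00 | 60840.00 | 8320.00
Σ | 5720.00 |  |  | 121680.00 | 429520.00
x_c = 121680.00 / 5720.00 = 21.27 cm
y_c = 429520.00 / 5720.00 = 75.09 cm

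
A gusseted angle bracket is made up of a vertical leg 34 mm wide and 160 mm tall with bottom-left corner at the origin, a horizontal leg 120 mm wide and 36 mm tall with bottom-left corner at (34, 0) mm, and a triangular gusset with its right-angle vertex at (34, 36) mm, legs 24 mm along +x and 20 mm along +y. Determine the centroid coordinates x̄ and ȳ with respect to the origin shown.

vertical leg: A = 34 × 160 = 5440.00, centroid at (17.00, 80.00).
horizontal leg: A = 120 × 36 = 4320.00, centroid at (94.00, 18.00).
gusset: A = ½·24·20 = 240.00, centroid at (42.00, 42.67).
ΣA = 10000.00 mm²
ΣAx̄ = (5440.00)(17.00) + (4320.00)(94.00) + (240.00)(42.00) = 508640.00 mm³
ΣAȳ = (5440.00)(80.00) + (4320.00)(18.00) + (240.00)(42.67) = 523200.00 mm³
x̄ = 508640.00 / 10000.00 = 50.86 mm
ȳ = 523200.00 / 10000.00 = 52.32 mm

x̄ = 50.86 mm, ȳ = 52.32 mm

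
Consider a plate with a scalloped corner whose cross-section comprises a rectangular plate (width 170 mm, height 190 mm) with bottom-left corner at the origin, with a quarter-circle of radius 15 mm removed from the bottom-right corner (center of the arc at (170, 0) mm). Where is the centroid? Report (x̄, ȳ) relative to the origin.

x̄ = 84.57 mm, ȳ = 95.49 mm

plate: A = 170 × 190 = 32300.00, centroid at (85.00, 95.00).
removed quarter-circle: A = −¼π·15² = -176.71, centroid at (163.63, 6.37).
ΣA = 32123.29 mm²
ΣAx̄ = (32300.00)(85.00) + (-176.71)(163.63) = 2716583.52 mm³
ΣAȳ = (32300.00)(95.00) + (-176.71)(6.37) = 3067375.00 mm³
x̄ = 2716583.52 / 32123.29 = 84.57 mm
ȳ = 3067375.00 / 32123.29 = 95.49 mm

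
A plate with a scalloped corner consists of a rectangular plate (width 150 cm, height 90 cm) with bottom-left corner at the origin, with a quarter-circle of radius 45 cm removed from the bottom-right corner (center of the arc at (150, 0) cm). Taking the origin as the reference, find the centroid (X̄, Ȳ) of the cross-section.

X̄ = 67.53 cm, Ȳ = 48.46 cm

plate: A = 150 × 90 = 13500.00, centroid at (75.00, 45.00).
removed quarter-circle: A = −¼π·45² = -1590.43, centroid at (130.90, 19.10).
ΣA = 11909.57 cm², ΣAX̄ = 804310.31 cm³, ΣAȲ = 577125.00 cm³.
X̄ = 804310.31/11909.57 = 67.53 cm; Ȳ = 577125.00/11909.57 = 48.46 cm.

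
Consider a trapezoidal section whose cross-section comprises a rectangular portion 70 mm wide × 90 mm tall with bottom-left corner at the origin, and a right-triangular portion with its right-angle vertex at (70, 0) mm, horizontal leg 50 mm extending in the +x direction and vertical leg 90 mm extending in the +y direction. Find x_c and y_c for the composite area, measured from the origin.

x_c = 48.60 mm, y_c = 41.05 mm

rectangular portion: A = 70 × 90 = 6300.00, centroid at (35.00, 45.00).
triangular portion: A = ½·50·90 = 2250.00, centroid at (86.67, 30.00).
ΣA = 8550.00 mm², ΣAx_c = 415500.00 mm³, ΣAy_c = 351000.00 mm³.
x_c = 415500.00/8550.00 = 48.60 mm; y_c = 351000.00/8550.00 = 41.05 mm.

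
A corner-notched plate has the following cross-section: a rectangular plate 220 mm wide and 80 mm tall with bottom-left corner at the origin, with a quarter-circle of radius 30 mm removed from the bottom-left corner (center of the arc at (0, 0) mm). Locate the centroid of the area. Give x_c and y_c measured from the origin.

x_c = 114.07 mm, y_c = 41.14 mm

plate: A = 220 × 80 = 17600.00, centroid at (110.00, 40.00).
removed quarter-circle: A = −¼π·30² = -706.86, centroid at (12.73, 12.73).
ΣA = 16893.14 mm², ΣAx_c = 1927000.00 mm³, ΣAy_c = 695000.00 mm³.
x_c = 1927000.00/16893.14 = 114.07 mm; y_c = 695000.00/16893.14 = 41.14 mm.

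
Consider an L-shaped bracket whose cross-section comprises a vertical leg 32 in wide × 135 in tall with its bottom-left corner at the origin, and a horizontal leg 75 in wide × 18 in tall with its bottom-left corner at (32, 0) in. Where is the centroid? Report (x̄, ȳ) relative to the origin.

vertical leg: A = 32 × 135 = 4320.00, centroid at (16.00, 67.50).
horizontal leg: A = 75 × 18 = 1350.00, centroid at (69.50, 9.00).
ΣA = 5670.00 in²
ΣAx̄ = (4320.00)(16.00) + (1350.00)(69.50) = 162945.00 in³
ΣAȳ = (4320.00)(67.50) + (1350.00)(9.00) = 303750.00 in³
x̄ = 162945.00 / 5670.00 = 28.74 in
ȳ = 303750.00 / 5670.00 = 53.57 in

x̄ = 28.74 in, ȳ = 53.57 in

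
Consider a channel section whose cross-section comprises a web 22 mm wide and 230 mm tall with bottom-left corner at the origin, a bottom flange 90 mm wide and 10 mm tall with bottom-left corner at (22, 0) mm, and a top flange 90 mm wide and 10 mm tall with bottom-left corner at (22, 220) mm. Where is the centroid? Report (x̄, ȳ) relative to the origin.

Part | A | x̄ᵢ | ȳᵢ | A·x̄ᵢ | A·ȳᵢ
web | 5060.00 | 11.00 | 115.00 | 55660.00 | 581900.00
bottom flange | 900.00 | 67.00 | 5.00 | 60300.00 | 4500.00
top flange | 900.00 | 67.00 | 225.00 | 60300.00 | 202500.00
Σ | 6860.00 |  |  | 176260.00 | 788900.00
x̄ = 176260.00 / 6860.00 = 25.69 mm
ȳ = 788900.00 / 6860.00 = 115.00 mm

x̄ = 25.69 mm, ȳ = 115.00 mm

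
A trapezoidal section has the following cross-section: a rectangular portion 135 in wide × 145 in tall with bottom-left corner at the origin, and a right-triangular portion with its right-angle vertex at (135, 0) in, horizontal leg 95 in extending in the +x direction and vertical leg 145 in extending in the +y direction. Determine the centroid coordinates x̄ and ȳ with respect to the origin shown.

x̄ = 93.31 in, ȳ = 66.21 in

rectangular portion: A = 135 × 145 = 19575.00, centroid at (67.50, 72.50).
triangular portion: A = ½·95·145 = 6887.50, centroid at (166.67, 48.33).
ΣA = 26462.50 in²
ΣAx̄ = (19575.00)(67.50) + (6887.50)(166.67) = 2469229.17 in³
ΣAȳ = (19575.00)(72.50) + (6887.50)(48.33) = 1752083.33 in³
x̄ = 2469229.17 / 26462.50 = 93.31 in
ȳ = 1752083.33 / 26462.50 = 66.21 in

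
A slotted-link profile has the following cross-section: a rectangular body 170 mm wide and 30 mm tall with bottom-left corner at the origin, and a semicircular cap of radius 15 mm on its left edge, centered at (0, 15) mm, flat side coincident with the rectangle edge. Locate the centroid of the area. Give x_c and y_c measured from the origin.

Part | A | x̄ᵢ | ȳᵢ | A·x̄ᵢ | A·ȳᵢ
rectangular body | 5100.00 | 85.00 | 15.00 | 433500.00 | 76500.00
semicircular end | 353.43 | -6.37 | 15.00 | -2250.00 | 5301.44
Σ | 5453.43 |  |  | 431250.00 | 81801.44
x_c = 431250.00 / 5453.43 = 79.08 mm
y_c = 81801.44 / 5453.43 = 15.00 mm

x_c = 79.08 mm, y_c = 15.00 mm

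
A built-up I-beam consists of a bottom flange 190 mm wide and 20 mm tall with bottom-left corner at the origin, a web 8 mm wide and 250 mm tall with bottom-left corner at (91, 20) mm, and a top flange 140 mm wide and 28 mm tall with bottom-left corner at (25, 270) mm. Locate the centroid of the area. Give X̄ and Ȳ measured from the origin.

Part | A | x̄ᵢ | ȳᵢ | A·x̄ᵢ | A·ȳᵢ
bottom flange | 3800.00 | 95.00 | 10.00 | 361000.00 | 38000.00
web | 2000.00 | 95.00 | 145.00 | 190000.00 | 290000.00
top flange | 3920.00 | 95.00 | 284.00 | 372400.00 | 1113280.00
Σ | 9720.00 |  |  | 923400.00 | 1441280.00
X̄ = 923400.00 / 9720.00 = 95.00 mm
Ȳ = 1441280.00 / 9720.00 = 148.28 mm

X̄ = 95.00 mm, Ȳ = 148.28 mm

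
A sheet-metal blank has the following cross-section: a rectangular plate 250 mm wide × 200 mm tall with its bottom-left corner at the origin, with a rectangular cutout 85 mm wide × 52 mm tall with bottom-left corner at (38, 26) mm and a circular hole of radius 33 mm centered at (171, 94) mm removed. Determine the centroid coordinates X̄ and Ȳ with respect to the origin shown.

plate: A = 250 × 200 = 50000.00, centroid at (125.00, 100.00).
hole 1: A = −(85 × 52) = -4420.00, centroid at (80.50, 52.00).
hole 2: A = −π·33² = -3421.19, centroid at (171.00, 94.00).
ΣA = 42158.81 mm²
ΣAX̄ = (50000.00)(125.00) + (-4420.00)(80.50) + (-3421.19)(171.00) = 5309165.76 mm³
ΣAȲ = (50000.00)(100.00) + (-4420.00)(52.00) + (-3421.19)(94.00) = 4448567.73 mm³
X̄ = 5309165.76 / 42158.81 = 125.93 mm
Ȳ = 4448567.73 / 42158.81 = 105.52 mm

X̄ = 125.93 mm, Ȳ = 105.52 mm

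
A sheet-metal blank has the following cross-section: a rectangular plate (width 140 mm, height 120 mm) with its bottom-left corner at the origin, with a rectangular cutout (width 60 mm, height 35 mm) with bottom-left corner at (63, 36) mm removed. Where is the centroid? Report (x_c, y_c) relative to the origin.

Part | A | x̄ᵢ | ȳᵢ | A·x̄ᵢ | A·ȳᵢ
plate | 16800.00 | 70.00 | 60.00 | 1176000.00 | 1008000.00
hole | -2100.00 | 93.00 | 53.50 | -195300.00 | -112350.00
Σ | 14700.00 |  |  | 980700.00 | 895650.00
x_c = 980700.00 / 14700.00 = 66.71 mm
y_c = 895650.00 / 14700.00 = 60.93 mm

x_c = 66.71 mm, y_c = 60.93 mm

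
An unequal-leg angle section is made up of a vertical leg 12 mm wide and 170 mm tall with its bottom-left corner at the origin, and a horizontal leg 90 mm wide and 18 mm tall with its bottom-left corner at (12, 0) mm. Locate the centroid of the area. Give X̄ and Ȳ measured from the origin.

X̄ = 28.57 mm, Ȳ = 51.36 mm

Part | A | x̄ᵢ | ȳᵢ | A·x̄ᵢ | A·ȳᵢ
vertical leg | 2040.00 | 6.00 | 85.00 | 12240.00 | 173400.00
horizontal leg | 1620.00 | 57.00 | 9.00 | 92340.00 | 14580.00
Σ | 3660.00 |  |  | 104580.00 | 187980.00
X̄ = 104580.00 / 3660.00 = 28.57 mm
Ȳ = 187980.00 / 3660.00 = 51.36 mm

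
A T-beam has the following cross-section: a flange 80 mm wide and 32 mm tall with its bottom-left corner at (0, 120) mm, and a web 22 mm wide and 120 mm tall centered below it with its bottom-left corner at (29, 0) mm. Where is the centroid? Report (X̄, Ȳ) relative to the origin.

web: A = 22 × 120 = 2640.00, centroid at (40.00, 60.00).
flange: A = 80 × 32 = 2560.00, centroid at (40.00, 136.00).
ΣA = 5200.00 mm², ΣAX̄ = 208000.00 mm³, ΣAȲ = 506560.00 mm³.
X̄ = 208000.00/5200.00 = 40.00 mm; Ȳ = 506560.00/5200.00 = 97.42 mm.

X̄ = 40.00 mm, Ȳ = 97.42 mm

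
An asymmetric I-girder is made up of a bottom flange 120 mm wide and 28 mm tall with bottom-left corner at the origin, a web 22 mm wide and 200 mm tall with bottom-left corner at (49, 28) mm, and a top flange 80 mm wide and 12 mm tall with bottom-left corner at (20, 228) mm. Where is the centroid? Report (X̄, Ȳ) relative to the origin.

X̄ = 60.00 mm, Ȳ = 95.74 mm

bottom flange: A = 120 × 28 = 3360.00, centroid at (60.00, 14.00).
web: A = 22 × 200 = 4400.00, centroid at (60.00, 128.00).
top flange: A = 80 × 12 = 960.00, centroid at (60.00, 234.00).
ΣA = 8720.00 mm²
ΣAX̄ = (3360.00)(60.00) + (4400.00)(60.00) + (960.00)(60.00) = 523200.00 mm³
ΣAȲ = (3360.00)(14.00) + (4400.00)(128.00) + (960.00)(234.00) = 834880.00 mm³
X̄ = 523200.00 / 8720.00 = 60.00 mm
Ȳ = 834880.00 / 8720.00 = 95.74 mm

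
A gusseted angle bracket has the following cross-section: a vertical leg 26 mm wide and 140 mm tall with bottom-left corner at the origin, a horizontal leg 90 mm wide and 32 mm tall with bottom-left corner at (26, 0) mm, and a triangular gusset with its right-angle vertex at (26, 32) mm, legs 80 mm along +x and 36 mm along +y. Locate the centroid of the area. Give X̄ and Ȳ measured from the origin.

Part | A | x̄ᵢ | ȳᵢ | A·x̄ᵢ | A·ȳᵢ
vertical leg | 3640.00 | 13.00 | 70.00 | 47320.00 | 254800.00
horizontal leg | 2880.00 | 71.00 | 16.00 | 204480.00 | 46080.00
gusset | 1440.00 | 52.67 | 44.00 | 75840.00 | 63360.00
Σ | 7960.00 |  |  | 327640.00 | 364240.00
X̄ = 327640.00 / 7960.00 = 41.16 mm
Ȳ = 364240.00 / 7960.00 = 45.76 mm

X̄ = 41.16 mm, Ȳ = 45.76 mm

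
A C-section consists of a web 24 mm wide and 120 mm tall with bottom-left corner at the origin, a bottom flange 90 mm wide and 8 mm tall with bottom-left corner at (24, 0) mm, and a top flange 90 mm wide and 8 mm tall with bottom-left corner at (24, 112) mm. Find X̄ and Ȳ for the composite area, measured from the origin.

web: A = 24 × 120 = 2880.00, centroid at (12.00, 60.00).
bottom flange: A = 90 × 8 = 720.00, centroid at (69.00, 4.00).
top flange: A = 90 × 8 = 720.00, centroid at (69.00, 116.00).
ΣA = 4320.00 mm²
ΣAX̄ = (2880.00)(12.00) + (720.00)(69.00) + (720.00)(69.00) = 133920.00 mm³
ΣAȲ = (2880.00)(60.00) + (720.00)(4.00) + (720.00)(116.00) = 259200.00 mm³
X̄ = 133920.00 / 4320.00 = 31.00 mm
Ȳ = 259200.00 / 4320.00 = 60.00 mm

X̄ = 31.00 mm, Ȳ = 60.00 mm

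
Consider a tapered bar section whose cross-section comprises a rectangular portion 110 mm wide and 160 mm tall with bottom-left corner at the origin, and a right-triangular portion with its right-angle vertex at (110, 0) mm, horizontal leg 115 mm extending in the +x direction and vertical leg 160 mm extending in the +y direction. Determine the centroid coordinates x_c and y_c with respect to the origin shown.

rectangular portion: A = 110 × 160 = 17600.00, centroid at (55.00, 80.00).
triangular portion: A = ½·115·160 = 9200.00, centroid at (148.33, 53.33).
ΣA = 26800.00 mm²
ΣAx_c = (17600.00)(55.00) + (9200.00)(148.33) = 2332666.67 mm³
ΣAy_c = (17600.00)(80.00) + (9200.00)(53.33) = 1898666.67 mm³
x_c = 2332666.67 / 26800.00 = 87.04 mm
y_c = 1898666.67 / 26800.00 = 70.85 mm

x_c = 87.04 mm, y_c = 70.85 mm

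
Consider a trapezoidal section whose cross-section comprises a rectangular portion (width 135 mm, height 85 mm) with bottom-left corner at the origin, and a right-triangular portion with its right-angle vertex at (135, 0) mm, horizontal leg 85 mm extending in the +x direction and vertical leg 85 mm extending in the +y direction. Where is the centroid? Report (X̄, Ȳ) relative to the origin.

X̄ = 90.45 mm, Ȳ = 39.11 mm

Part | A | x̄ᵢ | ȳᵢ | A·x̄ᵢ | A·ȳᵢ
rectangular portion | 11475.00 | 67.50 | 42.50 | 774562.50 | 487687.50
triangular portion | 3612.50 | 163.33 | 28.33 | 590041.67 | 102354.17
Σ | 15087.50 |  |  | 1364604.17 | 590041.67
X̄ = 1364604.17 / 15087.50 = 90.45 mm
Ȳ = 590041.67 / 15087.50 = 39.11 mm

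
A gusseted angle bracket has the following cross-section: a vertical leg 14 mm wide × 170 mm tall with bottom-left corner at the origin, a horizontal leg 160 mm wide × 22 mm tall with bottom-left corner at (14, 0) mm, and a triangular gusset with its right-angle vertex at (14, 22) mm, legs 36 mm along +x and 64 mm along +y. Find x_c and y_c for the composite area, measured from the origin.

x_c = 53.53 mm, y_c = 41.26 mm

vertical leg: A = 14 × 170 = 2380.00, centroid at (7.00, 85.00).
horizontal leg: A = 160 × 22 = 3520.00, centroid at (94.00, 11.00).
gusset: A = ½·36·64 = 1152.00, centroid at (26.00, 43.33).
ΣA = 7052.00 mm², ΣAx_c = 377492.00 mm³, ΣAy_c = 290940.00 mm³.
x_c = 377492.00/7052.00 = 53.53 mm; y_c = 290940.00/7052.00 = 41.26 mm.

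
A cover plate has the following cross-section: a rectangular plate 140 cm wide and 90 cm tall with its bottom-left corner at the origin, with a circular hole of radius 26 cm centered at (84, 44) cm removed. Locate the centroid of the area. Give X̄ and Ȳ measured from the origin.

X̄ = 67.16 cm, Ȳ = 45.20 cm

plate: A = 140 × 90 = 12600.00, centroid at (70.00, 45.00).
hole: A = −π·26² = -2123.72, centroid at (84.00, 44.00).
ΣA = 10476.28 cm²
ΣAX̄ = (12600.00)(70.00) + (-2123.72)(84.00) = 703607.80 cm³
ΣAȲ = (12600.00)(45.00) + (-2123.72)(44.00) = 473556.47 cm³
X̄ = 703607.80 / 10476.28 = 67.16 cm
Ȳ = 473556.47 / 10476.28 = 45.20 cm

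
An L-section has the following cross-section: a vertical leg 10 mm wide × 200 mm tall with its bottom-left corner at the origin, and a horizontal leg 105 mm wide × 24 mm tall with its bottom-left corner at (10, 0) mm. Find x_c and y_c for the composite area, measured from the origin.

x_c = 37.06 mm, y_c = 50.94 mm

vertical leg: A = 10 × 200 = 2000.00, centroid at (5.00, 100.00).
horizontal leg: A = 105 × 24 = 2520.00, centroid at (62.50, 12.00).
ΣA = 4520.00 mm²
ΣAx_c = (2000.00)(5.00) + (2520.00)(62.50) = 167500.00 mm³
ΣAy_c = (2000.00)(100.00) + (2520.00)(12.00) = 230240.00 mm³
x_c = 167500.00 / 4520.00 = 37.06 mm
y_c = 230240.00 / 4520.00 = 50.94 mm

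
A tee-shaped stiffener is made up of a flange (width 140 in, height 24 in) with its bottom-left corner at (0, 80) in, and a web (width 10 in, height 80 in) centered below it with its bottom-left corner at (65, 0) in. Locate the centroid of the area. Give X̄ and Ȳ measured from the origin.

X̄ = 70.00 in, Ȳ = 82.00 in

Part | A | x̄ᵢ | ȳᵢ | A·x̄ᵢ | A·ȳᵢ
web | 800.00 | 70.00 | 40.00 | 56000.00 | 32000.00
flange | 3360.00 | 70.00 | 92.00 | 235200.00 | 309120.00
Σ | 4160.00 |  |  | 291200.00 | 341120.00
X̄ = 291200.00 / 4160.00 = 70.00 in
Ȳ = 341120.00 / 4160.00 = 82.00 in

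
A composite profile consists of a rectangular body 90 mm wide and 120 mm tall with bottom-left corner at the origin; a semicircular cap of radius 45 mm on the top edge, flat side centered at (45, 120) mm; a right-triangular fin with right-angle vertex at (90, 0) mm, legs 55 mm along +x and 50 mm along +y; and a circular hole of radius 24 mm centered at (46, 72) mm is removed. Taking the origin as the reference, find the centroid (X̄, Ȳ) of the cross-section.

X̄ = 51.29 mm, Ȳ = 72.57 mm

rectangular body: A = 90 × 120 = 10800.00, centroid at (45.00, 60.00).
semicircular top: A = ½π·45² = 3180.86, centroid at (45.00, 139.10).
triangular fin: A = ½·55·50 = 1375.00, centroid at (108.33, 16.67).
hole: A = −π·24² = -1809.56, centroid at (46.00, 72.00).
ΣA = 13546.31 mm², ΣAX̄ = 694857.51 mm³, ΣAȲ = 983082.04 mm³.
X̄ = 694857.51/13546.31 = 51.29 mm; Ȳ = 983082.04/13546.31 = 72.57 mm.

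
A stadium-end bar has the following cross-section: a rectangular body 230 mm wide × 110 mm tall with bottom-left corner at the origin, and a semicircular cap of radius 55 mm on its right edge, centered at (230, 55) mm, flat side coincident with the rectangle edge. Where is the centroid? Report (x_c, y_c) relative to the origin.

rectangular body: A = 230 × 110 = 25300.00, centroid at (115.00, 55.00).
semicircular end: A = ½π·55² = 4751.66, centroid at (253.34, 55.00).
ΣA = 30051.66 mm², ΣAx_c = 4113298.21 mm³, ΣAy_c = 1652841.24 mm³.
x_c = 4113298.21/30051.66 = 136.87 mm; y_c = 1652841.24/30051.66 = 55.00 mm.

x_c = 136.87 mm, y_c = 55.00 mm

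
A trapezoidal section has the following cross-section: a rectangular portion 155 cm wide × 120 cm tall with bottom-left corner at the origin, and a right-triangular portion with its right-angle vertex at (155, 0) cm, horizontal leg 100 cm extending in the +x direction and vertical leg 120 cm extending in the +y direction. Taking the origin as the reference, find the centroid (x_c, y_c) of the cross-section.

x_c = 104.53 cm, y_c = 55.12 cm

Part | A | x̄ᵢ | ȳᵢ | A·x̄ᵢ | A·ȳᵢ
rectangular portion | 18600.00 | 77.50 | 60.00 | 1441500.00 | 1116000.00
triangular portion | 6000.00 | 188.33 | 40.00 | 1130000.00 | 240000.00
Σ | 24600.00 |  |  | 2571500.00 | 1356000.00
x_c = 2571500.00 / 24600.00 = 104.53 cm
y_c = 1356000.00 / 24600.00 = 55.12 cm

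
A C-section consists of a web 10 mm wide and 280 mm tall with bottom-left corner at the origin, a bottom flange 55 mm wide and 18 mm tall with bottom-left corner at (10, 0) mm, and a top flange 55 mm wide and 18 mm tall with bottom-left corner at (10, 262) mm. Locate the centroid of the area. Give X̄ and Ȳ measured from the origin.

web: A = 10 × 280 = 2800.00, centroid at (5.00, 140.00).
bottom flange: A = 55 × 18 = 990.00, centroid at (37.50, 9.00).
top flange: A = 55 × 18 = 990.00, centroid at (37.50, 271.00).
ΣA = 4780.00 mm², ΣAX̄ = 88250.00 mm³, ΣAȲ = 669200.00 mm³.
X̄ = 88250.00/4780.00 = 18.46 mm; Ȳ = 669200.00/4780.00 = 140.00 mm.

X̄ = 18.46 mm, Ȳ = 140.00 mm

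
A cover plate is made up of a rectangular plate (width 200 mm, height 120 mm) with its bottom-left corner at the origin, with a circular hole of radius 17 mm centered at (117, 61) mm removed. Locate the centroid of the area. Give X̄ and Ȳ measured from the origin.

plate: A = 200 × 120 = 24000.00, centroid at (100.00, 60.00).
hole: A = −π·17² = -907.92, centroid at (117.00, 61.00).
ΣA = 23092.08 mm², ΣAX̄ = 2293773.33 mm³, ΣAȲ = 1384616.86 mm³.
X̄ = 2293773.33/23092.08 = 99.33 mm; Ȳ = 1384616.86/23092.08 = 59.96 mm.

X̄ = 99.33 mm, Ȳ = 59.96 mm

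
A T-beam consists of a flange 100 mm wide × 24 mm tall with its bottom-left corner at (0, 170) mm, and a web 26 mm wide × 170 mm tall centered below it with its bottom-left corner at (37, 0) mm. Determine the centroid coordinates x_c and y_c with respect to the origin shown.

Part | A | x̄ᵢ | ȳᵢ | A·x̄ᵢ | A·ȳᵢ
web | 4420.00 | 50.00 | 85.00 | 221000.00 | 375700.00
flange | 2400.00 | 50.00 | 182.00 | 120000.00 | 436800.00
Σ | 6820.00 |  |  | 341000.00 | 812500.00
x_c = 341000.00 / 6820.00 = 50.00 mm
y_c = 812500.00 / 6820.00 = 119.13 mm

x_c = 50.00 mm, y_c = 119.13 mm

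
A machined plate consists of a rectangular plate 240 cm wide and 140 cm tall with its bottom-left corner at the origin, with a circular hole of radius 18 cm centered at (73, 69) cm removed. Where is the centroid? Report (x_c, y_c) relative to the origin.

x_c = 121.47 cm, y_c = 70.03 cm

plate: A = 240 × 140 = 33600.00, centroid at (120.00, 70.00).
hole: A = −π·18² = -1017.88, centroid at (73.00, 69.00).
ΣA = 32582.12 cm², ΣAx_c = 3957695.05 cm³, ΣAy_c = 2281766.55 cm³.
x_c = 3957695.05/32582.12 = 121.47 cm; y_c = 2281766.55/32582.12 = 70.03 cm.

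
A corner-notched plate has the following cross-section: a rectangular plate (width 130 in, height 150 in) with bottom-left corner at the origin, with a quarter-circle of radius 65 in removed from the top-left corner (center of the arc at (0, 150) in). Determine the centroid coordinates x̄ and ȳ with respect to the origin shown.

Part | A | x̄ᵢ | ȳᵢ | A·x̄ᵢ | A·ȳᵢ
plate | 19500.00 | 65.00 | 75.00 | 1267500.00 | 1462500.00
removed quarter-circle | -3318.31 | 27.59 | 122.41 | -91541.67 | -406204.42
Σ | 16181.69 |  |  | 1175958.33 | 1056295.58
x̄ = 1175958.33 / 16181.69 = 72.67 in
ȳ = 1056295.58 / 16181.69 = 65.28 in

x̄ = 72.67 in, ȳ = 65.28 in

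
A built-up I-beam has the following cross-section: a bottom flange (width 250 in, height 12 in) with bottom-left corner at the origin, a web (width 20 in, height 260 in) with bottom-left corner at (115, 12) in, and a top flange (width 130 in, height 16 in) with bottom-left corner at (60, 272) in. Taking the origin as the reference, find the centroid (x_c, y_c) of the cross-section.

x_c = 125.00 in, y_c = 130.23 in

bottom flange: A = 250 × 12 = 3000.00, centroid at (125.00, 6.00).
web: A = 20 × 260 = 5200.00, centroid at (125.00, 142.00).
top flange: A = 130 × 16 = 2080.00, centroid at (125.00, 280.00).
ΣA = 10280.00 in²
ΣAx_c = (3000.00)(125.00) + (5200.00)(125.00) + (2080.00)(125.00) = 1285000.00 in³
ΣAy_c = (3000.00)(6.00) + (5200.00)(142.00) + (2080.00)(280.00) = 1338800.00 in³
x_c = 1285000.00 / 10280.00 = 125.00 in
y_c = 1338800.00 / 10280.00 = 130.23 in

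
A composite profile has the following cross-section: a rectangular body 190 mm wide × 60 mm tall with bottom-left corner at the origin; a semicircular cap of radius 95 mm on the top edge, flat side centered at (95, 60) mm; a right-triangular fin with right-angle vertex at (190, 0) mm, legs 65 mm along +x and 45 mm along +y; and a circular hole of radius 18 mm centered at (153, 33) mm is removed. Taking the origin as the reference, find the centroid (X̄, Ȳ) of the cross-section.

rectangular body: A = 190 × 60 = 11400.00, centroid at (95.00, 30.00).
semicircular top: A = ½π·95² = 14176.44, centroid at (95.00, 100.32).
triangular fin: A = ½·65·45 = 1462.50, centroid at (211.67, 15.00).
hole: A = −π·18² = -1017.88, centroid at (153.00, 33.00).
ΣA = 26021.06 mm², ΣAX̄ = 2583588.97 mm³, ΣAȲ = 1752517.14 mm³.
X̄ = 2583588.97/26021.06 = 99.29 mm; Ȳ = 1752517.14/26021.06 = 67.35 mm.

X̄ = 99.29 mm, Ȳ = 67.35 mm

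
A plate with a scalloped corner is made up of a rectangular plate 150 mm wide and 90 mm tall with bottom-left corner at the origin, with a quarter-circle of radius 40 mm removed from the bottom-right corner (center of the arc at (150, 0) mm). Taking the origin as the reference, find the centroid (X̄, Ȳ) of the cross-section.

plate: A = 150 × 90 = 13500.00, centroid at (75.00, 45.00).
removed quarter-circle: A = −¼π·40² = -1256.64, centroid at (133.02, 16.98).
ΣA = 12243.36 mm², ΣAX̄ = 845337.77 mm³, ΣAȲ = 586166.67 mm³.
X̄ = 845337.77/12243.36 = 69.04 mm; Ȳ = 586166.67/12243.36 = 47.88 mm.

X̄ = 69.04 mm, Ȳ = 47.88 mm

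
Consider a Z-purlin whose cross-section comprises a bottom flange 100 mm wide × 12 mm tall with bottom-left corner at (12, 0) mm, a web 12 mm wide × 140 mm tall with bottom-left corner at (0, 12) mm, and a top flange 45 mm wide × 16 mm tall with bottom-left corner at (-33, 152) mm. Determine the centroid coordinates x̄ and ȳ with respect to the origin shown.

x̄ = 21.37 mm, ȳ = 72.27 mm

Part | A | x̄ᵢ | ȳᵢ | A·x̄ᵢ | A·ȳᵢ
bottom flange | 1200.00 | 62.00 | 6.00 | 74400.00 | 7200.00
web | 1680.00 | 6.00 | 82.00 | 10080.00 | 137760.00
top flange | 720.00 | -10.50 | 160.00 | -7560.00 | 115200.00
Σ | 3600.00 |  |  | 76920.00 | 260160.00
x̄ = 76920.00 / 3600.00 = 21.37 mm
ȳ = 260160.00 / 3600.00 = 72.27 mm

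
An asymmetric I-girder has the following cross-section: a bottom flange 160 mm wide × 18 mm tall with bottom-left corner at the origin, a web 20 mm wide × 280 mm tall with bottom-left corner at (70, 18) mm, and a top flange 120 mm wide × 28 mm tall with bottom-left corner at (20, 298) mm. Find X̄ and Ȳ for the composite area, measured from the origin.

bottom flange: A = 160 × 18 = 2880.00, centroid at (80.00, 9.00).
web: A = 20 × 280 = 5600.00, centroid at (80.00, 158.00).
top flange: A = 120 × 28 = 3360.00, centroid at (80.00, 312.00).
ΣA = 11840.00 mm², ΣAX̄ = 947200.00 mm³, ΣAȲ = 1959040.00 mm³.
X̄ = 947200.00/11840.00 = 80.00 mm; Ȳ = 1959040.00/11840.00 = 165.46 mm.

X̄ = 80.00 mm, Ȳ = 165.46 mm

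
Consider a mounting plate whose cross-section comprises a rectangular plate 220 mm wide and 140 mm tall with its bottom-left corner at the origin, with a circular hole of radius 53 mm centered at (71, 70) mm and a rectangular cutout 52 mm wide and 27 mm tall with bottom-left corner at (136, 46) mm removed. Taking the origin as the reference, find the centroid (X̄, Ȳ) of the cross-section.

plate: A = 220 × 140 = 30800.00, centroid at (110.00, 70.00).
hole 1: A = −π·53² = -8824.73, centroid at (71.00, 70.00).
hole 2: A = −(52 × 27) = -1404.00, centroid at (162.00, 59.50).
ΣA = 20571.27 mm², ΣAX̄ = 2533995.90 mm³, ΣAȲ = 1454730.64 mm³.
X̄ = 2533995.90/20571.27 = 123.18 mm; Ȳ = 1454730.64/20571.27 = 70.72 mm.

X̄ = 123.18 mm, Ȳ = 70.72 mm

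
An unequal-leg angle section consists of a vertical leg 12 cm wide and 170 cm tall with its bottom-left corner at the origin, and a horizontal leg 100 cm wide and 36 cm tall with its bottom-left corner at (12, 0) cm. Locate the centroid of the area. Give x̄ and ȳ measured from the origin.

Part | A | x̄ᵢ | ȳᵢ | A·x̄ᵢ | A·ȳᵢ
vertical leg | 2040.00 | 6.00 | 85.00 | 12240.00 | 173400.00
horizontal leg | 3600.00 | 62.00 | 18.00 | 223200.00 | 64800.00
Σ | 5640.00 |  |  | 235440.00 | 238200.00
x̄ = 235440.00 / 5640.00 = 41.74 cm
ȳ = 238200.00 / 5640.00 = 42.23 cm

x̄ = 41.74 cm, ȳ = 42.23 cm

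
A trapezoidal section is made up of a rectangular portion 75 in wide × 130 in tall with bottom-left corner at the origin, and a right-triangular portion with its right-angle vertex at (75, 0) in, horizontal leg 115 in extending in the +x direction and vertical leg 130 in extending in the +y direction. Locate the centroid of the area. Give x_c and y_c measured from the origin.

x_c = 70.41 in, y_c = 55.60 in

Part | A | x̄ᵢ | ȳᵢ | A·x̄ᵢ | A·ȳᵢ
rectangular portion | 9750.00 | 37.50 | 65.00 | 365625.00 | 633750.00
triangular portion | 7475.00 | 113.33 | 43.33 | 847166.67 | 323916.67
Σ | 17225.00 |  |  | 1212791.67 | 957666.67
x_c = 1212791.67 / 17225.00 = 70.41 in
y_c = 957666.67 / 17225.00 = 55.60 in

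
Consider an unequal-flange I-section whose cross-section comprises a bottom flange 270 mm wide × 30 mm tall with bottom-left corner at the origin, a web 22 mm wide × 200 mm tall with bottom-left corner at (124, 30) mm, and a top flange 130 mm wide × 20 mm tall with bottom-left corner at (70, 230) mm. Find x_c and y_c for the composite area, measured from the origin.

x_c = 135.00 mm, y_c = 87.25 mm

bottom flange: A = 270 × 30 = 8100.00, centroid at (135.00, 15.00).
web: A = 22 × 200 = 4400.00, centroid at (135.00, 130.00).
top flange: A = 130 × 20 = 2600.00, centroid at (135.00, 240.00).
ΣA = 15100.00 mm²
ΣAx_c = (8100.00)(135.00) + (4400.00)(135.00) + (2600.00)(135.00) = 2038500.00 mm³
ΣAy_c = (8100.00)(15.00) + (4400.00)(130.00) + (2600.00)(240.00) = 1317500.00 mm³
x_c = 2038500.00 / 15100.00 = 135.00 mm
y_c = 1317500.00 / 15100.00 = 87.25 mm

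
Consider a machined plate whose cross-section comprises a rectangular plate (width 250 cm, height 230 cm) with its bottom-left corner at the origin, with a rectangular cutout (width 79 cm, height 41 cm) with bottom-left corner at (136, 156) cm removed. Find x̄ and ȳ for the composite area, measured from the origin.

x̄ = 121.99 cm, ȳ = 111.33 cm

plate: A = 250 × 230 = 57500.00, centroid at (125.00, 115.00).
hole: A = −(79 × 41) = -3239.00, centroid at (175.50, 176.50).
ΣA = 54261.00 cm², ΣAx̄ = 6619055.50 cm³, ΣAȳ = 6040816.50 cm³.
x̄ = 6619055.50/54261.00 = 121.99 cm; ȳ = 6040816.50/54261.00 = 111.33 cm.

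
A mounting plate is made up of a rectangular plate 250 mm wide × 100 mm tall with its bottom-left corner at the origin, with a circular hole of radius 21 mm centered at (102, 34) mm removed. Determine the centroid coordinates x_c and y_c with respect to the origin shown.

Part | A | x̄ᵢ | ȳᵢ | A·x̄ᵢ | A·ȳᵢ
plate | 25000.00 | 125.00 | 50.00 | 3125000.00 | 1250000.00
hole | -1385.44 | 102.00 | 34.00 | -141315.12 | -47105.04
Σ | 23614.56 |  |  | 2983684.88 | 1202894.96
x_c = 2983684.88 / 23614.56 = 126.35 mm
y_c = 1202894.96 / 23614.56 = 50.94 mm

x_c = 126.35 mm, y_c = 50.94 mm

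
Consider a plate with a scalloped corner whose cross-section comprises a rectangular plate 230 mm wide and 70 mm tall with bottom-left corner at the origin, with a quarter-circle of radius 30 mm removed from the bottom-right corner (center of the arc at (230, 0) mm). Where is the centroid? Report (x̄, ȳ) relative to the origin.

x̄ = 110.30 mm, ȳ = 36.02 mm

plate: A = 230 × 70 = 16100.00, centroid at (115.00, 35.00).
removed quarter-circle: A = −¼π·30² = -706.86, centroid at (217.27, 12.73).
ΣA = 15393.14 mm², ΣAx̄ = 1697922.58 mm³, ΣAȳ = 554500.00 mm³.
x̄ = 1697922.58/15393.14 = 110.30 mm; ȳ = 554500.00/15393.14 = 36.02 mm.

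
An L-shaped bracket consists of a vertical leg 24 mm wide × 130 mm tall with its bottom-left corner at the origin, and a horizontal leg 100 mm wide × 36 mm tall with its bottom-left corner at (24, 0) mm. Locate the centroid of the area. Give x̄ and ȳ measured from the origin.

x̄ = 45.21 mm, ȳ = 39.82 mm

vertical leg: A = 24 × 130 = 3120.00, centroid at (12.00, 65.00).
horizontal leg: A = 100 × 36 = 3600.00, centroid at (74.00, 18.00).
ΣA = 6720.00 mm², ΣAx̄ = 303840.00 mm³, ΣAȳ = 267600.00 mm³.
x̄ = 303840.00/6720.00 = 45.21 mm; ȳ = 267600.00/6720.00 = 39.82 mm.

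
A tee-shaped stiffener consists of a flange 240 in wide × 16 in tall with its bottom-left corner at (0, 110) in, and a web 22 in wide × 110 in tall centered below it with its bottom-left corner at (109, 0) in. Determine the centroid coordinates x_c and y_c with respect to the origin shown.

web: A = 22 × 110 = 2420.00, centroid at (120.00, 55.00).
flange: A = 240 × 16 = 3840.00, centroid at (120.00, 118.00).
ΣA = 6260.00 in²
ΣAx_c = (2420.00)(120.00) + (3840.00)(120.00) = 751200.00 in³
ΣAy_c = (2420.00)(55.00) + (3840.00)(118.00) = 586220.00 in³
x_c = 751200.00 / 6260.00 = 120.00 in
y_c = 586220.00 / 6260.00 = 93.65 in

x_c = 120.00 in, y_c = 93.65 in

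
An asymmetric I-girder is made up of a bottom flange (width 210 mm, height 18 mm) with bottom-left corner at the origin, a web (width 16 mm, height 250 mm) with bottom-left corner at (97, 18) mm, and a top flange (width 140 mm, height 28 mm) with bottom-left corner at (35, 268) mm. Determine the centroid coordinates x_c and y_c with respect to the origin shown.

x_c = 105.00 mm, y_c = 146.28 mm

bottom flange: A = 210 × 18 = 3780.00, centroid at (105.00, 9.00).
web: A = 16 × 250 = 4000.00, centroid at (105.00, 143.00).
top flange: A = 140 × 28 = 3920.00, centroid at (105.00, 282.00).
ΣA = 11700.00 mm²
ΣAx_c = (3780.00)(105.00) + (4000.00)(105.00) + (3920.00)(105.00) = 1228500.00 mm³
ΣAy_c = (3780.00)(9.00) + (4000.00)(143.00) + (3920.00)(282.00) = 1711460.00 mm³
x_c = 1228500.00 / 11700.00 = 105.00 mm
y_c = 1711460.00 / 11700.00 = 146.28 mm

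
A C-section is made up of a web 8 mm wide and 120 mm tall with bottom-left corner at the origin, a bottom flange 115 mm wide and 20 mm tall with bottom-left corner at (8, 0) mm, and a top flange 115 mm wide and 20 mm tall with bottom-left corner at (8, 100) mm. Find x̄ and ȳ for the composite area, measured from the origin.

x̄ = 54.88 mm, ȳ = 60.00 mm

Part | A | x̄ᵢ | ȳᵢ | A·x̄ᵢ | A·ȳᵢ
web | 960.00 | 4.00 | 60.00 | 3840.00 | 57600.00
bottom flange | 2300.00 | 65.50 | 10.00 | 150650.00 | 23000.00
top flange | 2300.00 | 65.50 | 110.00 | 150650.00 | 253000.00
Σ | 5560.00 |  |  | 305140.00 | 333600.00
x̄ = 305140.00 / 5560.00 = 54.88 mm
ȳ = 333600.00 / 5560.00 = 60.00 mm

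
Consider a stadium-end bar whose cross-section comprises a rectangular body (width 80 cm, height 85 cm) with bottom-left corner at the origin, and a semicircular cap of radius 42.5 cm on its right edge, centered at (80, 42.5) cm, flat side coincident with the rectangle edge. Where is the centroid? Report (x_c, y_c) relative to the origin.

Part | A | x̄ᵢ | ȳᵢ | A·x̄ᵢ | A·ȳᵢ
rectangular body | 6800.00 | 40.00 | 42.50 | 272000.00 | 289000.00
semicircular end | 2837.25 | 98.04 | 42.50 | 278157.15 | 120583.16
Σ | 9637.25 |  |  | 550157.15 | 409583.16
x_c = 550157.15 / 9637.25 = 57.09 cm
y_c = 409583.16 / 9637.25 = 42.50 cm

x_c = 57.09 cm, y_c = 42.50 cm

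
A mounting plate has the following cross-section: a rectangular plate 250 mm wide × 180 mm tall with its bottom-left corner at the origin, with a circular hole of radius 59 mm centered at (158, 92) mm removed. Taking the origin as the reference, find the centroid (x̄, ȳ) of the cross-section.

x̄ = 114.41 mm, ȳ = 89.36 mm

plate: A = 250 × 180 = 45000.00, centroid at (125.00, 90.00).
hole: A = −π·59² = -10935.88, centroid at (158.00, 92.00).
ΣA = 34064.12 mm²
ΣAx̄ = (45000.00)(125.00) + (-10935.88)(158.00) = 3897130.32 mm³
ΣAȳ = (45000.00)(90.00) + (-10935.88)(92.00) = 3043898.67 mm³
x̄ = 3897130.32 / 34064.12 = 114.41 mm
ȳ = 3043898.67 / 34064.12 = 89.36 mm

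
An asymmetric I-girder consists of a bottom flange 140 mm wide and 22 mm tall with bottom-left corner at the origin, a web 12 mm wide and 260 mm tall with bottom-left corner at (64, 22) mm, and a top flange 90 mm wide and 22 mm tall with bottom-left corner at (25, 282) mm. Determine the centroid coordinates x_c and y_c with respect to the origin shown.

bottom flange: A = 140 × 22 = 3080.00, centroid at (70.00, 11.00).
web: A = 12 × 260 = 3120.00, centroid at (70.00, 152.00).
top flange: A = 90 × 22 = 1980.00, centroid at (70.00, 293.00).
ΣA = 8180.00 mm²
ΣAx_c = (3080.00)(70.00) + (3120.00)(70.00) + (1980.00)(70.00) = 572600.00 mm³
ΣAy_c = (3080.00)(11.00) + (3120.00)(152.00) + (1980.00)(293.00) = 1088260.00 mm³
x_c = 572600.00 / 8180.00 = 70.00 mm
y_c = 1088260.00 / 8180.00 = 133.04 mm

x_c = 70.00 mm, y_c = 133.04 mm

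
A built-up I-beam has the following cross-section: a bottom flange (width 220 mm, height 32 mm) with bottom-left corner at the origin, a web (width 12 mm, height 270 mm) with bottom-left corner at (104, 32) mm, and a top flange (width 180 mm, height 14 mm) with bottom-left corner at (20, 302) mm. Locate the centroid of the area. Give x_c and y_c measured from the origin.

x_c = 110.00 mm, y_c = 111.91 mm

bottom flange: A = 220 × 32 = 7040.00, centroid at (110.00, 16.00).
web: A = 12 × 270 = 3240.00, centroid at (110.00, 167.00).
top flange: A = 180 × 14 = 2520.00, centroid at (110.00, 309.00).
ΣA = 12800.00 mm², ΣAx_c = 1408000.00 mm³, ΣAy_c = 1432400.00 mm³.
x_c = 1408000.00/12800.00 = 110.00 mm; y_c = 1432400.00/12800.00 = 111.91 mm.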